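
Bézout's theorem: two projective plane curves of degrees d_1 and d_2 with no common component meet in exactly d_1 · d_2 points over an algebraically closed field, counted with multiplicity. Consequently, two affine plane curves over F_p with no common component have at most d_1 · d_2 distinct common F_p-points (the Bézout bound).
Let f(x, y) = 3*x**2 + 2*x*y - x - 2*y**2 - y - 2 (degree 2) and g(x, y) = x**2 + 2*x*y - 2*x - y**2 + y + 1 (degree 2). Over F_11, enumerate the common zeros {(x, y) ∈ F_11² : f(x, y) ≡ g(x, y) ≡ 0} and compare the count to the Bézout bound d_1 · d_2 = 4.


Common zeros: {(1, 0), (5, 7)}; count = 2; Bézout bound = 4.

deg(f) = 2, deg(g) = 2, so Bézout bound = 4.
Scan x ∈ F_11. For each x, list the y ∈ F_11 with f(x, y) ≡ 0 and those with g(x, y) ≡ 0 (mod 11); the common zeros in that column are the intersection.
  x = 0: f ≡ 0 at y ∈ ∅; g ≡ 0 at y ∈ {4, 8}; common: ∅.
  x = 1: f ≡ 0 at y ∈ {0, 6}; g ≡ 0 at y ∈ {0, 3}; common: {0}.
  x = 2: f ≡ 0 at y ∈ ∅; g ≡ 0 at y ∈ ∅; common: ∅.
  x = 3: f ≡ 0 at y ∈ {0, 8}; g ≡ 0 at y ∈ ∅; common: ∅.
  x = 4: f ≡ 0 at y ∈ {10}; g ≡ 0 at y ∈ ∅; common: ∅.
  x = 5: f ≡ 0 at y ∈ {3, 7}; g ≡ 0 at y ∈ {4, 7}; common: {7}.
  x = 6: f ≡ 0 at y ∈ ∅; g ≡ 0 at y ∈ {3, 10}; common: ∅.
  x = 7: f ≡ 0 at y ∈ ∅; g ≡ 0 at y ∈ ∅; common: ∅.
  x = 8: f ≡ 0 at y ∈ {3, 10}; g ≡ 0 at y ∈ {8, 9}; common: ∅.
  x = 9: f ≡ 0 at y ∈ {7}; g ≡ 0 at y ∈ {9, 10}; common: ∅.
  x = 10: f ≡ 0 at y ∈ {6, 9}; g ≡ 0 at y ∈ ∅; common: ∅.
Collecting: common zeros = {(1, 0), (5, 7)}, so the count is 2.
Comparison with the Bézout bound: 2 ≤ 4 = deg(f)·deg(g), as expected for curves with no common component (the affine F_11-count falls short of the bound because intersections may lie at infinity, over extension fields, or carry multiplicity).


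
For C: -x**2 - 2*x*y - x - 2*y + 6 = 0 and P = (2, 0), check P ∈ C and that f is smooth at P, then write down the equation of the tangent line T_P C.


Tangent line at P: -5*x - 6*y + 10 = 0.

Step 1: f(2, 0) = 0, so P lies on C.
Step 2: partial derivatives
  f_x(x, y) = -2*x - 2*y - 1, f_y(x, y) = -2*x - 2.
  f_x(P) = -5, f_y(P) = -6 (gradient nonzero, so P is smooth).
Step 3: tangent line at P: -5·(x − 2) + -6·(y − 0) = 0.
Expanding: -5*x - 6*y + 10 = 0.


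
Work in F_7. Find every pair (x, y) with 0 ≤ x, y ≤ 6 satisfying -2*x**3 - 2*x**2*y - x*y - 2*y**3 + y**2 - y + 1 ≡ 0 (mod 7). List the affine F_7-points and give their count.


Affine F_7-points: {(1, 2), (2, 2), (3, 6), (5, 3), (6, 1)}; count = 5.

For each of the 49 pairs (x, y) ∈ F_7², evaluate f(x, y) mod 7. Record the zeros.
  x = 0: [0↦1, 1↦6, 2↦1, 3↦2, 4↦4, 5↦2, 6↦5]  zeros at y ∈ ∅
  x = 1: [0↦6, 1↦1, 2↦0, 3↦5, 4↦4, 5↦6, 6↦6]  zeros at y ∈ {2}
  x = 2: [0↦6, 1↦1, 2↦0, 3↦5, 4↦4, 5↦6, 6↦6]  zeros at y ∈ {2}
  x = 3: [0↦3, 1↦1, 2↦3, 3↦4, 4↦6, 5↦4, 6↦0]  zeros at y ∈ {6}
  x = 4: [0↦6, 1↦3, 2↦4, 3↦4, 4↦5, 5↦2, 6↦4]  zeros at y ∈ ∅
  x = 5: [0↦3, 1↦2, 2↦5, 3↦0, 4↦3, 5↦2, 6↦6]  zeros at y ∈ {3}
  x = 6: [0↦3, 1↦0, 2↦1, 3↦1, 4↦2, 5↦6, 6↦1]  zeros at y ∈ {1}
Collecting zeros: affine points = {(1, 2), (2, 2), (3, 6), (5, 3), (6, 1)}.
Total count |C(F_7)_aff| = 5.


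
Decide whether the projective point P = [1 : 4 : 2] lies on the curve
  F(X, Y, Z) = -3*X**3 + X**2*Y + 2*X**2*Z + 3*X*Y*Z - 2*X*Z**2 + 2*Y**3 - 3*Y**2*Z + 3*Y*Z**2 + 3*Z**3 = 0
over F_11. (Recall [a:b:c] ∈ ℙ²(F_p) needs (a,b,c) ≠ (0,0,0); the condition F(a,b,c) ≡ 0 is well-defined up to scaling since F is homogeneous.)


F(1,4,2) ≡ 4 (mod 11); P is NOT on the curve.

Evaluate F(1, 4, 2) term-by-term (mod 11).
  -3*X**3 ↦ -3·1·1·1 = -3
  X**2*Y ↦ 1·1·4·1 = 4
  2*X**2*Z ↦ 2·1·1·2 = 4
  3*X*Y*Z ↦ 3·1·4·2 = 24
  -2*X*Z**2 ↦ -2·1·1·4 = -8
  2*Y**3 ↦ 2·1·64·1 = 128
  -3*Y**2*Z ↦ -3·1·16·2 = -96
  3*Y*Z**2 ↦ 3·1·4·4 = 48
  3*Z**3 ↦ 3·1·1·8 = 24
Sum: F(1, 4, 2) = (-3) + (4) + (4) + (24) + (-8) + (128) + (-96) + (48) + (24) = 125.
Reducing mod 11: 125 ≡ 4 (mod 11).
Since F(a, b, c) ≡ 4 ≠ 0 (mod 11), P does NOT lie on the curve.


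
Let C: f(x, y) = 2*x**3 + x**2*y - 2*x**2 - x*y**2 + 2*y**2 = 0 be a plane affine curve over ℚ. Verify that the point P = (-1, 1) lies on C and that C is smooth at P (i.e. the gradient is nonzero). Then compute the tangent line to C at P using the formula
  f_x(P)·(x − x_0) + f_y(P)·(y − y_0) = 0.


Tangent line at P: 7*x + 7*y = 0.

Step 1: f(-1, 1) = 0, so P lies on C.
Step 2: partial derivatives
  f_x(x, y) = 6*x**2 + 2*x*y - 4*x - y**2, f_y(x, y) = x**2 - 2*x*y + 4*y.
  f_x(P) = 7, f_y(P) = 7 (gradient nonzero, so P is smooth).
Step 3: tangent line at P: 7·(x − -1) + 7·(y − 1) = 0.
Expanding: 7*x + 7*y = 0.


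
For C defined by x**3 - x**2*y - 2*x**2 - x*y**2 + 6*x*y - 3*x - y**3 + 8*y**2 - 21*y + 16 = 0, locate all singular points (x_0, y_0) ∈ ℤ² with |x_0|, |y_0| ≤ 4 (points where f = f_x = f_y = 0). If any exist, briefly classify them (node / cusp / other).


Singular points: {(1, 2)}; classification: node.

Compute partial derivatives:
  f_x = 3*x**2 - 2*x*y - 4*x - y**2 + 6*y - 3.
  f_y = -x**2 - 2*x*y + 6*x - 3*y**2 + 16*y - 21.
Scan x_0 ∈ {−4, ..., 4}. For each x_0, f_y(x_0, y) is a polynomial in y; find its integer roots y ∈ {−4, ..., 4}, then test f_x and f at those candidates.
  x = -4: f_y(-4, y) = -3*y**2 + 24*y - 61; no integer root y with |y| ≤ 4.
  x = -3: f_y(-3, y) = -3*y**2 + 22*y - 48; no integer root y with |y| ≤ 4.
  x = -2: f_y(-2, y) = -3*y**2 + 20*y - 37; no integer root y with |y| ≤ 4.
  x = -1: f_y(-1, y) = -3*y**2 + 18*y - 28; no integer root y with |y| ≤ 4.
  x = 0: f_y(0, y) = -3*y**2 + 16*y - 21; vanishes at y ∈ {3}. (0, 3): f_x = 6 ≠ 0.
  x = 1: f_y(1, y) = -3*y**2 + 14*y - 16; vanishes at y ∈ {2}. (1, 2): f_x = 0, f = 0 — SINGULAR.
  x = 2: f_y(2, y) = -3*y**2 + 12*y - 13; no integer root y with |y| ≤ 4.
  x = 3: f_y(3, y) = -3*y**2 + 10*y - 12; no integer root y with |y| ≤ 4.
  x = 4: f_y(4, y) = -3*y**2 + 8*y - 13; no integer root y with |y| ≤ 4.
Only singular point on the grid: (1, 2).
Classify: substitute x = 1 + u, y = 2 + v and expand: f = u**3 - u**2*v - u**2 - u*v**2 - v**3 + v**2.
No constant or linear terms (consistent with a singular point). Quadratic part: -u**2 + v**2. Cubic part: u**3 - u**2*v - u*v**2 - v**3.
The quadratic part v**2 - u**2 = (v − u)(v + u) splits into two distinct linear factors, so there are two distinct tangent lines y − 2 = ±(x − 1) — this is a node (ordinary double point).
Classification: node.


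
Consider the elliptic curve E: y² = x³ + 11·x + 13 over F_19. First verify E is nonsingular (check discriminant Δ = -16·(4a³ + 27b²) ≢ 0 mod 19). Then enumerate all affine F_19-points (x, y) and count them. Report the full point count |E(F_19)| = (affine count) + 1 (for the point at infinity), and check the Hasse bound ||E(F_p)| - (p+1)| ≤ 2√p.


Affine points = {(1, 5), (1, 14), (2, 9), (2, 10), (3, 4), (3, 15), (4, 8), (4, 11), (8, 9), (8, 10), (9, 9), (9, 10), (12, 7), (12, 12), (13, 4), (13, 15), (14, 2), (14, 17), (15, 0), (18, 1), (18, 18)}; affine count = 21; |E(F_19)| = 22.

Discriminant check: Δ ∝ 4a³ + 27b² = 4·11³ + 27·13² = 4·1331 + 27·169 ≡ 7 (mod 19). Nonzero ⇒ E is nonsingular.
For each x ∈ F_19, compute rhs = x³ + 11·x + 13 mod 19, then count y ∈ F_19 with y² ≡ rhs.
  x = 0: rhs = 13, matching y values: none (0 points).
  x = 1: rhs = 6, matching y values: 5, 14 (2 points).
  x = 2: rhs = 5, matching y values: 9, 10 (2 points).
  x = 3: rhs = 16, matching y values: 4, 15 (2 points).
  x = 4: rhs = 7, matching y values: 8, 11 (2 points).
  x = 5: rhs = 3, matching y values: none (0 points).
  x = 6: rhs = 10, matching y values: none (0 points).
  x = 7: rhs = 15, matching y values: none (0 points).
  x = 8: rhs = 5, matching y values: 9, 10 (2 points).
  x = 9: rhs = 5, matching y values: 9, 10 (2 points).
  x = 10: rhs = 2, matching y values: none (0 points).
  x = 11: rhs = 2, matching y values: none (0 points).
  x = 12: rhs = 11, matching y values: 7, 12 (2 points).
  x = 13: rhs = 16, matching y values: 4, 15 (2 points).
  x = 14: rhs = 4, matching y values: 2, 17 (2 points).
  x = 15: rhs = 0, matching y values: 0 (1 points).
  x = 16: rhs = 10, matching y values: none (0 points).
  x = 17: rhs = 2, matching y values: none (0 points).
  x = 18: rhs = 1, matching y values: 1, 18 (2 points).
Total affine count: 21.
Full point count |E(F_19)| = 21 + 1 = 22.
Hasse bound: |22 − (19+1)| = |2| = 2 ≤ 2√19 ≈ 8.7178 ✓.


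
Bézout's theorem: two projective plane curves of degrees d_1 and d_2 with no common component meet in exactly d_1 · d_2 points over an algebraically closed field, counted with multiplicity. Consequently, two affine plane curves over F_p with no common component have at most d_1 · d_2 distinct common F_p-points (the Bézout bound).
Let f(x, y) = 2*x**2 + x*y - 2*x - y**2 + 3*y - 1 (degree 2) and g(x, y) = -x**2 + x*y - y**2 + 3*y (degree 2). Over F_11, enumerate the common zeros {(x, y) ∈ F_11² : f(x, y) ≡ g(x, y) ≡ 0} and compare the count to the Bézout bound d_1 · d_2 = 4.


Common zeros: {(1, 7), (1, 8), (7, 2), (7, 8)}; count = 4; Bézout bound = 4.

deg(f) = 2, deg(g) = 2, so Bézout bound = 4.
Scan x ∈ F_11. For each x, list the y ∈ F_11 with f(x, y) ≡ 0 and those with g(x, y) ≡ 0 (mod 11); the common zeros in that column are the intersection.
  x = 0: f ≡ 0 at y ∈ {5, 9}; g ≡ 0 at y ∈ {0, 3}; common: ∅.
  x = 1: f ≡ 0 at y ∈ {7, 8}; g ≡ 0 at y ∈ {7, 8}; common: {7, 8}.
  x = 2: f ≡ 0 at y ∈ {7, 9}; g ≡ 0 at y ∈ {1, 4}; common: ∅.
  x = 3: f ≡ 0 at y ∈ {0, 6}; g ≡ 0 at y ∈ {3}; common: ∅.
  x = 4: f ≡ 0 at y ∈ {2, 5}; g ≡ 0 at y ∈ ∅; common: ∅.
  x = 5: f ≡ 0 at y ∈ {4}; g ≡ 0 at y ∈ ∅; common: ∅.
  x = 6: f ≡ 0 at y ∈ {3, 6}; g ≡ 0 at y ∈ {2, 7}; common: ∅.
  x = 7: f ≡ 0 at y ∈ {2, 8}; g ≡ 0 at y ∈ {2, 8}; common: {2, 8}.
  x = 8: f ≡ 0 at y ∈ {1, 10}; g ≡ 0 at y ∈ ∅; common: ∅.
  x = 9: f ≡ 0 at y ∈ {0, 1}; g ≡ 0 at y ∈ ∅; common: ∅.
  x = 10: f ≡ 0 at y ∈ {3, 10}; g ≡ 0 at y ∈ {1}; common: ∅.
Collecting: common zeros = {(1, 7), (1, 8), (7, 2), (7, 8)}, so the count is 4.
Comparison with the Bézout bound: 4 ≤ 4 = deg(f)·deg(g), as expected for curves with no common component (the bound is attained).


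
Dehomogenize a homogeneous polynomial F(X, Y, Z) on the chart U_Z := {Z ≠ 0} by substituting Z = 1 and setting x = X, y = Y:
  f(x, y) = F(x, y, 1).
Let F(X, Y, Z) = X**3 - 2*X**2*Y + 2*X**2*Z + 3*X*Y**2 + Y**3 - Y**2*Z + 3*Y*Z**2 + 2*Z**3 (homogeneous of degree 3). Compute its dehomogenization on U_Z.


f(x, y) = x**3 - 2*x**2*y + 2*x**2 + 3*x*y**2 + y**3 - y**2 + 3*y + 2

On U_Z we set Z = 1. Each monomial c·X^i·Y^j·Z^k in F becomes c·x^i·y^j·1^k = c·x^i·y^j.
Substituting Z = 1: F(X, Y, 1) = x**3 - 2*x**2*y + 2*x**2 + 3*x*y**2 + y**3 - y**2 + 3*y + 2.
Note: deg(f) ≤ deg(F) = 3; strict inequality happens when F is divisible by Z (lost terms).


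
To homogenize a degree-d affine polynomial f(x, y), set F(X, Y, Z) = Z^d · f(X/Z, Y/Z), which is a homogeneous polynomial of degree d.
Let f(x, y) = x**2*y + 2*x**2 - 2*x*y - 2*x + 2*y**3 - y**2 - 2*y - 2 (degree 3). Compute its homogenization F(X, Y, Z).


F(X, Y, Z) = X**2*Y + 2*X**2*Z - 2*X*Y*Z - 2*X*Z**2 + 2*Y**3 - Y**2*Z - 2*Y*Z**2 - 2*Z**3

deg(f) = 3.
Substitute x = X/Z, y = Y/Z into f, then multiply by Z^3.
  monomial 1·x^2·y^1 ↦ 1·X^2·Y^1·Z^0.
  monomial 2·x^2·y^0 ↦ 2·X^2·Y^0·Z^1.
  monomial -2·x^1·y^1 ↦ -2·X^1·Y^1·Z^1.
  monomial -2·x^1·y^0 ↦ -2·X^1·Y^0·Z^2.
  monomial 2·x^0·y^3 ↦ 2·X^0·Y^3·Z^0.
  monomial -1·x^0·y^2 ↦ -1·X^0·Y^2·Z^1.
  monomial -2·x^0·y^1 ↦ -2·X^0·Y^1·Z^2.
  monomial -2·x^0·y^0 ↦ -2·X^0·Y^0·Z^3.
Collecting: F(X, Y, Z) = X**2*Y + 2*X**2*Z - 2*X*Y*Z - 2*X*Z**2 + 2*Y**3 - Y**2*Z - 2*Y*Z**2 - 2*Z**3.


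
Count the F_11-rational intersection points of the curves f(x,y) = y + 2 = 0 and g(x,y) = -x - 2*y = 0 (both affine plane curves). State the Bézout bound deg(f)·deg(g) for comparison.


Common zeros: {(4, 9)}; count = 1; Bézout bound = 1.

deg(f) = 1, deg(g) = 1, so Bézout bound = 1.
Scan x ∈ F_11. For each x, list the y ∈ F_11 with f(x, y) ≡ 0 and those with g(x, y) ≡ 0 (mod 11); the common zeros in that column are the intersection.
  x = 0: f ≡ 0 at y ∈ {9}; g ≡ 0 at y ∈ {0}; common: ∅.
  x = 1: f ≡ 0 at y ∈ {9}; g ≡ 0 at y ∈ {5}; common: ∅.
  x = 2: f ≡ 0 at y ∈ {9}; g ≡ 0 at y ∈ {10}; common: ∅.
  x = 3: f ≡ 0 at y ∈ {9}; g ≡ 0 at y ∈ {4}; common: ∅.
  x = 4: f ≡ 0 at y ∈ {9}; g ≡ 0 at y ∈ {9}; common: {9}.
  x = 5: f ≡ 0 at y ∈ {9}; g ≡ 0 at y ∈ {3}; common: ∅.
  x = 6: f ≡ 0 at y ∈ {9}; g ≡ 0 at y ∈ {8}; common: ∅.
  x = 7: f ≡ 0 at y ∈ {9}; g ≡ 0 at y ∈ {2}; common: ∅.
  x = 8: f ≡ 0 at y ∈ {9}; g ≡ 0 at y ∈ {7}; common: ∅.
  x = 9: f ≡ 0 at y ∈ {9}; g ≡ 0 at y ∈ {1}; common: ∅.
  x = 10: f ≡ 0 at y ∈ {9}; g ≡ 0 at y ∈ {6}; common: ∅.
Collecting: common zeros = {(4, 9)}, so the count is 1.
Comparison with the Bézout bound: 1 ≤ 1 = deg(f)·deg(g), as expected for curves with no common component (the bound is attained).


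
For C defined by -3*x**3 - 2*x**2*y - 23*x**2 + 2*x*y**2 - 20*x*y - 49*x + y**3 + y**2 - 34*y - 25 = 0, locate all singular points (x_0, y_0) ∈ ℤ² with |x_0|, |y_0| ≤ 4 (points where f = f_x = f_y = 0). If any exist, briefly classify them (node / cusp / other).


Singular points: {(-3, 2)}; classification: cusp.

Compute partial derivatives:
  f_x = -9*x**2 - 4*x*y - 46*x + 2*y**2 - 20*y - 49.
  f_y = -2*x**2 + 4*x*y - 20*x + 3*y**2 + 2*y - 34.
Scan x_0 ∈ {−4, ..., 4}. For each x_0, f_y(x_0, y) is a polynomial in y; find its integer roots y ∈ {−4, ..., 4}, then test f_x and f at those candidates.
  x = -4: f_y(-4, y) = 3*y**2 - 14*y + 14; no integer root y with |y| ≤ 4.
  x = -3: f_y(-3, y) = 3*y**2 - 10*y + 8; vanishes at y ∈ {2}. (-3, 2): f_x = 0, f = 0 — SINGULAR.
  x = -2: f_y(-2, y) = 3*y**2 - 6*y - 2; no integer root y with |y| ≤ 4.
  x = -1: f_y(-1, y) = 3*y**2 - 2*y - 16; vanishes at y ∈ {-2}. (-1, -2): f_x = 28 ≠ 0.
  x = 0: f_y(0, y) = 3*y**2 + 2*y - 34; no integer root y with |y| ≤ 4.
  x = 1: f_y(1, y) = 3*y**2 + 6*y - 56; no integer root y with |y| ≤ 4.
  x = 2: f_y(2, y) = 3*y**2 + 10*y - 82; no integer root y with |y| ≤ 4.
  x = 3: f_y(3, y) = 3*y**2 + 14*y - 112; no integer root y with |y| ≤ 4.
  x = 4: f_y(4, y) = 3*y**2 + 18*y - 146; no integer root y with |y| ≤ 4.
Only singular point on the grid: (-3, 2).
Classify: substitute x = -3 + u, y = 2 + v and expand: f = -3*u**3 - 2*u**2*v + 2*u*v**2 + v**3 + v**2.
No constant or linear terms (consistent with a singular point). Quadratic part: v**2. Cubic part: -3*u**3 - 2*u**2*v + 2*u*v**2 + v**3.
The quadratic part v**2 is a perfect square, so there is a single (double) tangent line v = 0, i.e. y = 2. Restricting the cubic part to that line (v = 0) leaves -3*u**3 ≠ 0, so f is not divisible by v and the branch is v² ≈ 3*u**3 to lowest order — this is a cusp.
Classification: cusp.


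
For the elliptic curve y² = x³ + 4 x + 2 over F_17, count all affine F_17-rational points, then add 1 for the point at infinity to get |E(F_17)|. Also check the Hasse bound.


Affine points = {(0, 6), (0, 11), (2, 1), (2, 16), (6, 2), (6, 15), (7, 4), (7, 13), (8, 6), (8, 11), (9, 6), (9, 11), (11, 0)}; affine count = 13; |E(F_17)| = 14.

Discriminant check: Δ ∝ 4a³ + 27b² = 4·4³ + 27·2² = 4·64 + 27·4 ≡ 7 (mod 17). Nonzero ⇒ E is nonsingular.
For each x ∈ F_17, compute rhs = x³ + 4·x + 2 mod 17, then count y ∈ F_17 with y² ≡ rhs.
  x = 0: rhs = 2, matching y values: 6, 11 (2 points).
  x = 1: rhs = 7, matching y values: none (0 points).
  x = 2: rhs = 1, matching y values: 1, 16 (2 points).
  x = 3: rhs = 7, matching y values: none (0 points).
  x = 4: rhs = 14, matching y values: none (0 points).
  x = 5: rhs = 11, matching y values: none (0 points).
  x = 6: rhs = 4, matching y values: 2, 15 (2 points).
  x = 7: rhs = 16, matching y values: 4, 13 (2 points).
  x = 8: rhs = 2, matching y values: 6, 11 (2 points).
  x = 9: rhs = 2, matching y values: 6, 11 (2 points).
  x = 10: rhs = 5, matching y values: none (0 points).
  x = 11: rhs = 0, matching y values: 0 (1 points).
  x = 12: rhs = 10, matching y values: none (0 points).
  x = 13: rhs = 7, matching y values: none (0 points).
  x = 14: rhs = 14, matching y values: none (0 points).
  x = 15: rhs = 3, matching y values: none (0 points).
  x = 16: rhs = 14, matching y values: none (0 points).
Total affine count: 13.
Full point count |E(F_17)| = 13 + 1 = 14.
Hasse bound: |14 − (17+1)| = |-4| = 4 ≤ 2√17 ≈ 8.2462 ✓.


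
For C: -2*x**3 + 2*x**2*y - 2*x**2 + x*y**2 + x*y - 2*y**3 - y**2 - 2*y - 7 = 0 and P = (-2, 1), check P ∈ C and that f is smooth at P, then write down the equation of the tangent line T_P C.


Tangent line at P: -22*x - 8*y - 36 = 0.

Step 1: f(-2, 1) = 0, so P lies on C.
Step 2: partial derivatives
  f_x(x, y) = -6*x**2 + 4*x*y - 4*x + y**2 + y, f_y(x, y) = 2*x**2 + 2*x*y + x - 6*y**2 - 2*y - 2.
  f_x(P) = -22, f_y(P) = -8 (gradient nonzero, so P is smooth).
Step 3: tangent line at P: -22·(x − -2) + -8·(y − 1) = 0.
Expanding: -22*x - 8*y - 36 = 0.


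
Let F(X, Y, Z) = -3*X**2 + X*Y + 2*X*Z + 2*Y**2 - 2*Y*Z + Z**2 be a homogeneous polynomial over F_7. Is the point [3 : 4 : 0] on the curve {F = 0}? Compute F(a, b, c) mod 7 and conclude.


F(3,4,0) ≡ 3 (mod 7); P is NOT on the curve.

Evaluate F(3, 4, 0) term-by-term (mod 7).
  -3*X**2 ↦ -3·9·1·1 = -27
  X*Y ↦ 1·3·4·1 = 12
  2*X*Z ↦ 2·3·1·0 = 0
  2*Y**2 ↦ 2·1·16·1 = 32
  -2*Y*Z ↦ -2·1·4·0 = 0
  Z**2 ↦ 1·1·1·0 = 0
Sum: F(3, 4, 0) = (-27) + (12) + (0) + (32) + (0) + (0) = 17.
Reducing mod 7: 17 ≡ 3 (mod 7).
Since F(a, b, c) ≡ 3 ≠ 0 (mod 7), P does NOT lie on the curve.


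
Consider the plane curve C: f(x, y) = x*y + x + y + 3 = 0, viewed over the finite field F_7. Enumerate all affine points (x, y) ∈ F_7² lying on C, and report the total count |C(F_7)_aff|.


Affine F_7-points: {(0, 4), (1, 5), (2, 3), (3, 2), (4, 0), (5, 1)}; count = 6.

For each of the 49 pairs (x, y) ∈ F_7², evaluate f(x, y) mod 7. Record the zeros.
  x = 0: [0↦3, 1↦4, 2↦5, 3↦6, 4↦0, 5↦1, 6↦2]  zeros at y ∈ {4}
  x = 1: [0↦4, 1↦6, 2↦1, 3↦3, 4↦5, 5↦0, 6↦2]  zeros at y ∈ {5}
  x = 2: [0↦5, 1↦1, 2↦4, 3↦0, 4↦3, 5↦6, 6↦2]  zeros at y ∈ {3}
  x = 3: [0↦6, 1↦3, 2↦0, 3↦4, 4↦1, 5↦5, 6↦2]  zeros at y ∈ {2}
  x = 4: [0↦0, 1↦5, 2↦3, 3↦1, 4↦6, 5↦4, 6↦2]  zeros at y ∈ {0}
  x = 5: [0↦1, 1↦0, 2↦6, 3↦5, 4↦4, 5↦3, 6↦2]  zeros at y ∈ {1}
  x = 6: [0↦2, 1↦2, 2↦2, 3↦2, 4↦2, 5↦2, 6↦2]  zeros at y ∈ ∅
Collecting zeros: affine points = {(0, 4), (1, 5), (2, 3), (3, 2), (4, 0), (5, 1)}.
Total count |C(F_7)_aff| = 6.


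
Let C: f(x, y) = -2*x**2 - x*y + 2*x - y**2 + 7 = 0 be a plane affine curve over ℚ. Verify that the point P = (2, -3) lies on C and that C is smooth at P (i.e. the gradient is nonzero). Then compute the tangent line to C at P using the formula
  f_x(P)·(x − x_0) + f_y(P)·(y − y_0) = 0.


Tangent line at P: -3*x + 4*y + 18 = 0.

Step 1: f(2, -3) = 0, so P lies on C.
Step 2: partial derivatives
  f_x(x, y) = -4*x - y + 2, f_y(x, y) = -x - 2*y.
  f_x(P) = -3, f_y(P) = 4 (gradient nonzero, so P is smooth).
Step 3: tangent line at P: -3·(x − 2) + 4·(y − -3) = 0.
Expanding: -3*x + 4*y + 18 = 0.


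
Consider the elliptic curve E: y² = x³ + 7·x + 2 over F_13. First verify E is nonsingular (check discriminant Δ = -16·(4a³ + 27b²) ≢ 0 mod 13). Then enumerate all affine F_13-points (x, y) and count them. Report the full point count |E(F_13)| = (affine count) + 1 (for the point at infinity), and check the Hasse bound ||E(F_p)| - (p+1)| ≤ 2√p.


Affine points = {(1, 6), (1, 7), (4, 4), (4, 9), (6, 0), (7, 2), (7, 11), (9, 1), (9, 12)}; affine count = 9; |E(F_13)| = 10.

Discriminant check: Δ ∝ 4a³ + 27b² = 4·7³ + 27·2² = 4·343 + 27·4 ≡ 11 (mod 13). Nonzero ⇒ E is nonsingular.
For each x ∈ F_13, compute rhs = x³ + 7·x + 2 mod 13, then count y ∈ F_13 with y² ≡ rhs.
  x = 0: rhs = 2, matching y values: none (0 points).
  x = 1: rhs = 10, matching y values: 6, 7 (2 points).
  x = 2: rhs = 11, matching y values: none (0 points).
  x = 3: rhs = 11, matching y values: none (0 points).
  x = 4: rhs = 3, matching y values: 4, 9 (2 points).
  x = 5: rhs = 6, matching y values: none (0 points).
  x = 6: rhs = 0, matching y values: 0 (1 points).
  x = 7: rhs = 4, matching y values: 2, 11 (2 points).
  x = 8: rhs = 11, matching y values: none (0 points).
  x = 9: rhs = 1, matching y values: 1, 12 (2 points).
  x = 10: rhs = 6, matching y values: none (0 points).
  x = 11: rhs = 6, matching y values: none (0 points).
  x = 12: rhs = 7, matching y values: none (0 points).
Total affine count: 9.
Full point count |E(F_13)| = 9 + 1 = 10.
Hasse bound: |10 − (13+1)| = |-4| = 4 ≤ 2√13 ≈ 7.2111 ✓.


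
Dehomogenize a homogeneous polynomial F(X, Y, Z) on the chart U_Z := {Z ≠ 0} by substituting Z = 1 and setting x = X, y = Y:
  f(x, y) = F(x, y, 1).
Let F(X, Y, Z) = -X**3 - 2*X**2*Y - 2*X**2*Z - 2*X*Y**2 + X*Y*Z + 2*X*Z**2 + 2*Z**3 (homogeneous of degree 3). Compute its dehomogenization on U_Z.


f(x, y) = -x**3 - 2*x**2*y - 2*x**2 - 2*x*y**2 + x*y + 2*x + 2

On U_Z we set Z = 1. Each monomial c·X^i·Y^j·Z^k in F becomes c·x^i·y^j·1^k = c·x^i·y^j.
Substituting Z = 1: F(X, Y, 1) = -x**3 - 2*x**2*y - 2*x**2 - 2*x*y**2 + x*y + 2*x + 2.
Note: deg(f) ≤ deg(F) = 3; strict inequality happens when F is divisible by Z (lost terms).


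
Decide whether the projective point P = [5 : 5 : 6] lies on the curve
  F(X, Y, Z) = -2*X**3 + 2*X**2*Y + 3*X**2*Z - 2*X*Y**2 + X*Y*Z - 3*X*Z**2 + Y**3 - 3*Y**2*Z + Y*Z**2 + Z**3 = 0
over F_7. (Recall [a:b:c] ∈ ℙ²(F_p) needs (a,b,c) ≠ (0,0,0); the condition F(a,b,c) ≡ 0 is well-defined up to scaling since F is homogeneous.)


F(5,5,6) ≡ 0 (mod 7); P is on the curve.

Evaluate F(5, 5, 6) term-by-term (mod 7).
  -2*X**3 ↦ -2·125·1·1 = -250
  2*X**2*Y ↦ 2·25·5·1 = 250
  3*X**2*Z ↦ 3·25·1·6 = 450
  -2*X*Y**2 ↦ -2·5·25·1 = -250
  X*Y*Z ↦ 1·5·5·6 = 150
  -3*X*Z**2 ↦ -3·5·1·36 = -540
  Y**3 ↦ 1·1·125·1 = 125
  -3*Y**2*Z ↦ -3·1·25·6 = -450
  Y*Z**2 ↦ 1·1·5·36 = 180
  Z**3 ↦ 1·1·1·216 = 216
Sum: F(5, 5, 6) = (-250) + (250) + (450) + (-250) + (150) + (-540) + (125) + (-450) + (180) + (216) = -119.
Reducing mod 7: -119 ≡ 0 (mod 7).
Since F(a, b, c) ≡ 0 (mod 7), P lies on the curve.


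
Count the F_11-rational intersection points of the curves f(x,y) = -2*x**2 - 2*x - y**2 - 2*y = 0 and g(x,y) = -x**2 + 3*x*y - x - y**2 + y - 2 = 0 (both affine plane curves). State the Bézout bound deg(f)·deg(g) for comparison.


Common zeros: ∅; count = 0; Bézout bound = 4.

deg(f) = 2, deg(g) = 2, so Bézout bound = 4.
Scan x ∈ F_11. For each x, list the y ∈ F_11 with f(x, y) ≡ 0 and those with g(x, y) ≡ 0 (mod 11); the common zeros in that column are the intersection.
  x = 0: f ≡ 0 at y ∈ {0, 9}; g ≡ 0 at y ∈ {5, 7}; common: ∅.
  x = 1: f ≡ 0 at y ∈ ∅; g ≡ 0 at y ∈ {2}; common: ∅.
  x = 2: f ≡ 0 at y ∈ {10}; g ≡ 0 at y ∈ ∅; common: ∅.
  x = 3: f ≡ 0 at y ∈ ∅; g ≡ 0 at y ∈ {5}; common: ∅.
  x = 4: f ≡ 0 at y ∈ {3, 6}; g ≡ 0 at y ∈ {0, 2}; common: ∅.
  x = 5: f ≡ 0 at y ∈ ∅; g ≡ 0 at y ∈ ∅; common: ∅.
  x = 6: f ≡ 0 at y ∈ {3, 6}; g ≡ 0 at y ∈ {0, 8}; common: ∅.
  x = 7: f ≡ 0 at y ∈ ∅; g ≡ 0 at y ∈ ∅; common: ∅.
  x = 8: f ≡ 0 at y ∈ {10}; g ≡ 0 at y ∈ ∅; common: ∅.
  x = 9: f ≡ 0 at y ∈ ∅; g ≡ 0 at y ∈ {7, 10}; common: ∅.
  x = 10: f ≡ 0 at y ∈ {0, 9}; g ≡ 0 at y ∈ ∅; common: ∅.
Collecting: common zeros = ∅, so the count is 0.
Comparison with the Bézout bound: 0 ≤ 4 = deg(f)·deg(g), as expected for curves with no common component (the affine F_11-count falls short of the bound because intersections may lie at infinity, over extension fields, or carry multiplicity).


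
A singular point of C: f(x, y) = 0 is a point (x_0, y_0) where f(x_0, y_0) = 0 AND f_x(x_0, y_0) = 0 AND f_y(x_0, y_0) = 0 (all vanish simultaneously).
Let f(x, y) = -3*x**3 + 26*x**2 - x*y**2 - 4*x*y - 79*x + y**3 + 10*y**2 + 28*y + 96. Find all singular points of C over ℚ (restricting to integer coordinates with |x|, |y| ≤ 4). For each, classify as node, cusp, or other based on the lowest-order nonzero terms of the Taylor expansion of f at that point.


Singular points: {(3, -2)}; classification: node.

Compute partial derivatives:
  f_x = -9*x**2 + 52*x - y**2 - 4*y - 79.
  f_y = -2*x*y - 4*x + 3*y**2 + 20*y + 28.
Scan x_0 ∈ {−4, ..., 4}. For each x_0, f_y(x_0, y) is a polynomial in y; find its integer roots y ∈ {−4, ..., 4}, then test f_x and f at those candidates.
  x = -4: f_y(-4, y) = 3*y**2 + 28*y + 44; vanishes at y ∈ {-2}. (-4, -2): f_x = -427 ≠ 0.
  x = -3: f_y(-3, y) = 3*y**2 + 26*y + 40; vanishes at y ∈ {-2}. (-3, -2): f_x = -312 ≠ 0.
  x = -2: f_y(-2, y) = 3*y**2 + 24*y + 36; vanishes at y ∈ {-2}. (-2, -2): f_x = -215 ≠ 0.
  x = -1: f_y(-1, y) = 3*y**2 + 22*y + 32; vanishes at y ∈ {-2}. (-1, -2): f_x = -136 ≠ 0.
  x = 0: f_y(0, y) = 3*y**2 + 20*y + 28; vanishes at y ∈ {-2}. (0, -2): f_x = -75 ≠ 0.
  x = 1: f_y(1, y) = 3*y**2 + 18*y + 24; vanishes at y ∈ {-4, -2}. (1, -4): f_x = -36 ≠ 0; (1, -2): f_x = -32 ≠ 0.
  x = 2: f_y(2, y) = 3*y**2 + 16*y + 20; vanishes at y ∈ {-2}. (2, -2): f_x = -7 ≠ 0.
  x = 3: f_y(3, y) = 3*y**2 + 14*y + 16; vanishes at y ∈ {-2}. (3, -2): f_x = 0, f = 0 — SINGULAR.
  x = 4: f_y(4, y) = 3*y**2 + 12*y + 12; vanishes at y ∈ {-2}. (4, -2): f_x = -11 ≠ 0.
Only singular point on the grid: (3, -2).
Classify: substitute x = 3 + u, y = -2 + v and expand: f = -3*u**3 - u**2 - u*v**2 + v**3 + v**2.
No constant or linear terms (consistent with a singular point). Quadratic part: -u**2 + v**2. Cubic part: -3*u**3 - u*v**2 + v**3.
The quadratic part v**2 - u**2 = (v − u)(v + u) splits into two distinct linear factors, so there are two distinct tangent lines y − -2 = ±(x − 3) — this is a node (ordinary double point).
Classification: node.


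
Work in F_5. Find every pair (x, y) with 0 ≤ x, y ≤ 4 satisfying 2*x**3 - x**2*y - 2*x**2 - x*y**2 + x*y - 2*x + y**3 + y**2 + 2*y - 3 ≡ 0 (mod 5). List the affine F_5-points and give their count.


Affine F_5-points: {(0, 4), (1, 0), (2, 2), (4, 0), (4, 3)}; count = 5.

For each of the 25 pairs (x, y) ∈ F_5², evaluate f(x, y) mod 5. Record the zeros.
  x = 0: [0↦2, 1↦1, 2↦3, 3↦4, 4↦0]  zeros at y ∈ {4}
  x = 1: [0↦0, 1↦3, 2↦2, 3↦3, 4↦2]  zeros at y ∈ {0}
  x = 2: [0↦1, 1↦1, 2↦0, 3↦4, 4↦4]  zeros at y ∈ {2}
  x = 3: [0↦2, 1↦2, 2↦4, 3↦4, 4↦3]  zeros at y ∈ ∅
  x = 4: [0↦0, 1↦3, 2↦1, 3↦0, 4↦1]  zeros at y ∈ {0, 3}
Collecting zeros: affine points = {(0, 4), (1, 0), (2, 2), (4, 0), (4, 3)}.
Total count |C(F_5)_aff| = 5.


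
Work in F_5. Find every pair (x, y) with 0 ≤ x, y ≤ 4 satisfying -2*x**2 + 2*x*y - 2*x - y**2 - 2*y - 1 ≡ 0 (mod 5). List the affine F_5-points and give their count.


Affine F_5-points: {(0, 4), (1, 0), (3, 0), (3, 4)}; count = 4.

For each of the 25 pairs (x, y) ∈ F_5², evaluate f(x, y) mod 5. Record the zeros.
  x = 0: [0↦4, 1↦1, 2↦1, 3↦4, 4↦0]  zeros at y ∈ {4}
  x = 1: [0↦0, 1↦4, 2↦1, 3↦1, 4↦4]  zeros at y ∈ {0}
  x = 2: [0↦2, 1↦3, 2↦2, 3↦4, 4↦4]  zeros at y ∈ ∅
  x = 3: [0↦0, 1↦3, 2↦4, 3↦3, 4↦0]  zeros at y ∈ {0, 4}
  x = 4: [0↦4, 1↦4, 2↦2, 3↦3, 4↦2]  zeros at y ∈ ∅
Collecting zeros: affine points = {(0, 4), (1, 0), (3, 0), (3, 4)}.
Total count |C(F_5)_aff| = 4.


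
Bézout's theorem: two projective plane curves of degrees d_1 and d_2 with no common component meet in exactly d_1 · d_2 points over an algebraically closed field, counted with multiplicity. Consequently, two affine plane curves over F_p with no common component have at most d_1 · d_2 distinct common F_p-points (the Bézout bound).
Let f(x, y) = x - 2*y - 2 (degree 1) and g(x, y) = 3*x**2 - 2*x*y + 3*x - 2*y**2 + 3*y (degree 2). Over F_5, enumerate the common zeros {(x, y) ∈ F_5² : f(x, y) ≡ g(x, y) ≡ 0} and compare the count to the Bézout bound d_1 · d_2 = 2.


Common zeros: {(0, 4), (1, 2)}; count = 2; Bézout bound = 2.

deg(f) = 1, deg(g) = 2, so Bézout bound = 2.
Scan x ∈ F_5. For each x, list the y ∈ F_5 with f(x, y) ≡ 0 and those with g(x, y) ≡ 0 (mod 5); the common zeros in that column are the intersection.
  x = 0: f ≡ 0 at y ∈ {4}; g ≡ 0 at y ∈ {0, 4}; common: {4}.
  x = 1: f ≡ 0 at y ∈ {2}; g ≡ 0 at y ∈ {1, 2}; common: {2}.
  x = 2: f ≡ 0 at y ∈ {0}; g ≡ 0 at y ∈ {1}; common: ∅.
  x = 3: f ≡ 0 at y ∈ {3}; g ≡ 0 at y ∈ ∅; common: ∅.
  x = 4: f ≡ 0 at y ∈ {1}; g ≡ 0 at y ∈ {0}; common: ∅.
Collecting: common zeros = {(0, 4), (1, 2)}, so the count is 2.
Comparison with the Bézout bound: 2 ≤ 2 = deg(f)·deg(g), as expected for curves with no common component (the bound is attained).


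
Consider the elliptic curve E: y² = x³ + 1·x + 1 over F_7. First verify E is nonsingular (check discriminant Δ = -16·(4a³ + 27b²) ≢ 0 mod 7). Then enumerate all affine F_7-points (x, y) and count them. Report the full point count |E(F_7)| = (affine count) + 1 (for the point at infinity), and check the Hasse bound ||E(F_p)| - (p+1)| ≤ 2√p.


Affine points = {(0, 1), (0, 6), (2, 2), (2, 5)}; affine count = 4; |E(F_7)| = 5.

Discriminant check: Δ ∝ 4a³ + 27b² = 4·1³ + 27·1² = 4·1 + 27·1 ≡ 3 (mod 7). Nonzero ⇒ E is nonsingular.
For each x ∈ F_7, compute rhs = x³ + 1·x + 1 mod 7, then count y ∈ F_7 with y² ≡ rhs.
  x = 0: rhs = 1, matching y values: 1, 6 (2 points).
  x = 1: rhs = 3, matching y values: none (0 points).
  x = 2: rhs = 4, matching y values: 2, 5 (2 points).
  x = 3: rhs = 3, matching y values: none (0 points).
  x = 4: rhs = 6, matching y values: none (0 points).
  x = 5: rhs = 5, matching y values: none (0 points).
  x = 6: rhs = 6, matching y values: none (0 points).
Total affine count: 4.
Full point count |E(F_7)| = 4 + 1 = 5.
Hasse bound: |5 − (7+1)| = |-3| = 3 ≤ 2√7 ≈ 5.2915 ✓.


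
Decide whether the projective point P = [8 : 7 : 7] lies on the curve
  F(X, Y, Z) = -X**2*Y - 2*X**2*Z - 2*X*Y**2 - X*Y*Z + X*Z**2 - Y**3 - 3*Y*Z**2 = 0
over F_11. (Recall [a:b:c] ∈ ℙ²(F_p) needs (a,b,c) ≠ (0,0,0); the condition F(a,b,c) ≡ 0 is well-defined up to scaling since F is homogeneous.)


F(8,7,7) ≡ 9 (mod 11); P is NOT on the curve.

Evaluate F(8, 7, 7) term-by-term (mod 11).
  -X**2*Y ↦ -1·64·7·1 = -448
  -2*X**2*Z ↦ -2·64·1·7 = -896
  -2*X*Y**2 ↦ -2·8·49·1 = -784
  -X*Y*Z ↦ -1·8·7·7 = -392
  X*Z**2 ↦ 1·8·1·49 = 392
  -Y**3 ↦ -1·1·343·1 = -343
  -3*Y*Z**2 ↦ -3·1·7·49 = -1029
Sum: F(8, 7, 7) = (-448) + (-896) + (-784) + (-392) + (392) + (-343) + (-1029) = -3500.
Reducing mod 11: -3500 ≡ 9 (mod 11).
Since F(a, b, c) ≡ 9 ≠ 0 (mod 11), P does NOT lie on the curve.


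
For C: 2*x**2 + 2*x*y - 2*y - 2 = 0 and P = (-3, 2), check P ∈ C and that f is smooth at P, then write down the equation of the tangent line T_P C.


Tangent line at P: -8*x - 8*y - 8 = 0.

Step 1: f(-3, 2) = 0, so P lies on C.
Step 2: partial derivatives
  f_x(x, y) = 4*x + 2*y, f_y(x, y) = 2*x - 2.
  f_x(P) = -8, f_y(P) = -8 (gradient nonzero, so P is smooth).
Step 3: tangent line at P: -8·(x − -3) + -8·(y − 2) = 0.
Expanding: -8*x - 8*y - 8 = 0.


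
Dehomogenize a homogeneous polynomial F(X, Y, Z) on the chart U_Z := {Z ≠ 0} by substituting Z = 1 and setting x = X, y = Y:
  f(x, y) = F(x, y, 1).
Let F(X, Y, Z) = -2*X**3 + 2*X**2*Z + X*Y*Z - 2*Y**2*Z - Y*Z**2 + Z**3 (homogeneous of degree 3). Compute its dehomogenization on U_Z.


f(x, y) = -2*x**3 + 2*x**2 + x*y - 2*y**2 - y + 1

On U_Z we set Z = 1. Each monomial c·X^i·Y^j·Z^k in F becomes c·x^i·y^j·1^k = c·x^i·y^j.
Substituting Z = 1: F(X, Y, 1) = -2*x**3 + 2*x**2 + x*y - 2*y**2 - y + 1.
Note: deg(f) ≤ deg(F) = 3; strict inequality happens when F is divisible by Z (lost terms).


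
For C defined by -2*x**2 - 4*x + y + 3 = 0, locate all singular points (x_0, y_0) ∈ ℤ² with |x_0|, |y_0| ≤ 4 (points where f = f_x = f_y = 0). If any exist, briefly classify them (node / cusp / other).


No singular points in the scanned grid; C is smooth there.

Compute partial derivatives:
  f_x = -4*x - 4.
  f_y = 1.
f_y = 1 is a nonzero constant, so f_y never vanishes: no point (x, y) can satisfy f = f_x = f_y = 0. In particular no (x, y) ∈ {−4, ..., 4}² is singular; the curve is smooth.


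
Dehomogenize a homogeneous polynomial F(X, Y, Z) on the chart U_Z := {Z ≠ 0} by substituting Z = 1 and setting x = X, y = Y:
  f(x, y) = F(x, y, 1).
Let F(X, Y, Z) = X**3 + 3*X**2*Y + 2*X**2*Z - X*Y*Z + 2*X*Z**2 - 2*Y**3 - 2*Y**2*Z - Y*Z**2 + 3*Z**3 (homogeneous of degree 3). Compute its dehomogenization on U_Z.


f(x, y) = x**3 + 3*x**2*y + 2*x**2 - x*y + 2*x - 2*y**3 - 2*y**2 - y + 3

On U_Z we set Z = 1. Each monomial c·X^i·Y^j·Z^k in F becomes c·x^i·y^j·1^k = c·x^i·y^j.
Substituting Z = 1: F(X, Y, 1) = x**3 + 3*x**2*y + 2*x**2 - x*y + 2*x - 2*y**3 - 2*y**2 - y + 3.
Note: deg(f) ≤ deg(F) = 3; strict inequality happens when F is divisible by Z (lost terms).


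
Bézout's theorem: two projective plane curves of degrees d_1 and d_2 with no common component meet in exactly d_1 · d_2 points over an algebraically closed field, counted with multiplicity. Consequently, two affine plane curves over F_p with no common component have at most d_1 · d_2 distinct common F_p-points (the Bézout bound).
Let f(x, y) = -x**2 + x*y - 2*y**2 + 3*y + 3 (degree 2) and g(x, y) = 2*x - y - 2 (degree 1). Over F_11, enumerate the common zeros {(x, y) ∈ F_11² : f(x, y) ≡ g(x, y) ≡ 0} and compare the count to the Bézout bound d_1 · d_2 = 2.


Common zeros: {(0, 9), (6, 10)}; count = 2; Bézout bound = 2.

deg(f) = 2, deg(g) = 1, so Bézout bound = 2.
Scan x ∈ F_11. For each x, list the y ∈ F_11 with f(x, y) ≡ 0 and those with g(x, y) ≡ 0 (mod 11); the common zeros in that column are the intersection.
  x = 0: f ≡ 0 at y ∈ {9}; g ≡ 0 at y ∈ {9}; common: {9}.
  x = 1: f ≡ 0 at y ∈ ∅; g ≡ 0 at y ∈ {0}; common: ∅.
  x = 2: f ≡ 0 at y ∈ ∅; g ≡ 0 at y ∈ {2}; common: ∅.
  x = 3: f ≡ 0 at y ∈ ∅; g ≡ 0 at y ∈ {4}; common: ∅.
  x = 4: f ≡ 0 at y ∈ {10}; g ≡ 0 at y ∈ {6}; common: ∅.
  x = 5: f ≡ 0 at y ∈ {0, 4}; g ≡ 0 at y ∈ {8}; common: ∅.
  x = 6: f ≡ 0 at y ∈ {0, 10}; g ≡ 0 at y ∈ {10}; common: {10}.
  x = 7: f ≡ 0 at y ∈ ∅; g ≡ 0 at y ∈ {1}; common: ∅.
  x = 8: f ≡ 0 at y ∈ ∅; g ≡ 0 at y ∈ {3}; common: ∅.
  x = 9: f ≡ 0 at y ∈ {8, 9}; g ≡ 0 at y ∈ {5}; common: ∅.
  x = 10: f ≡ 0 at y ∈ {4, 8}; g ≡ 0 at y ∈ {7}; common: ∅.
Collecting: common zeros = {(0, 9), (6, 10)}, so the count is 2.
Comparison with the Bézout bound: 2 ≤ 2 = deg(f)·deg(g), as expected for curves with no common component (the bound is attained).


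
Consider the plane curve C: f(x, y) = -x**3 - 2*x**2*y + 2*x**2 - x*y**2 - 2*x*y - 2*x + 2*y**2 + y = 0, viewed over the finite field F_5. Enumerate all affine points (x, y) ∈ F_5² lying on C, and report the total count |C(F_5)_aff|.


Affine F_5-points: {(0, 0), (0, 2), (2, 1), (3, 0), (3, 2), (4, 0), (4, 3)}; count = 7.

For each of the 25 pairs (x, y) ∈ F_5², evaluate f(x, y) mod 5. Record the zeros.
  x = 0: [0↦0, 1↦3, 2↦0, 3↦1, 4↦1]  zeros at y ∈ {0, 2}
  x = 1: [0↦4, 1↦2, 2↦2, 3↦4, 4↦3]  zeros at y ∈ ∅
  x = 2: [0↦1, 1↦0, 2↦4, 3↦3, 4↦2]  zeros at y ∈ {1}
  x = 3: [0↦0, 1↦1, 2↦0, 3↦2, 4↦2]  zeros at y ∈ {0, 2}
  x = 4: [0↦0, 1↦4, 2↦4, 3↦0, 4↦2]  zeros at y ∈ {0, 3}
Collecting zeros: affine points = {(0, 0), (0, 2), (2, 1), (3, 0), (3, 2), (4, 0), (4, 3)}.
Total count |C(F_5)_aff| = 7.


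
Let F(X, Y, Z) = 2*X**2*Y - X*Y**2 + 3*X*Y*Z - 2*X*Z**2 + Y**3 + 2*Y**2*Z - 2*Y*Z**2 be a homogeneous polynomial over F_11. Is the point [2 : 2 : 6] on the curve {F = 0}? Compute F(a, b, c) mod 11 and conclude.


F(2,2,6) ≡ 2 (mod 11); P is NOT on the curve.

Evaluate F(2, 2, 6) term-by-term (mod 11).
  2*X**2*Y ↦ 2·4·2·1 = 16
  -X*Y**2 ↦ -1·2·4·1 = -8
  3*X*Y*Z ↦ 3·2·2·6 = 72
  -2*X*Z**2 ↦ -2·2·1·36 = -144
  Y**3 ↦ 1·1·8·1 = 8
  2*Y**2*Z ↦ 2·1·4·6 = 48
  -2*Y*Z**2 ↦ -2·1·2·36 = -144
Sum: F(2, 2, 6) = (16) + (-8) + (72) + (-144) + (8) + (48) + (-144) = -152.
Reducing mod 11: -152 ≡ 2 (mod 11).
Since F(a, b, c) ≡ 2 ≠ 0 (mod 11), P does NOT lie on the curve.


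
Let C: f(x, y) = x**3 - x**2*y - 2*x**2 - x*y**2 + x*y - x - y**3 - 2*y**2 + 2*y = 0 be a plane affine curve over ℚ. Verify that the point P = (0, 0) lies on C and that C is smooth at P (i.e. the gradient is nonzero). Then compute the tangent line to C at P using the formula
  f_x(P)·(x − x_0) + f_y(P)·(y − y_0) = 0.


Tangent line at P: -x + 2*y = 0.

Step 1: f(0, 0) = 0, so P lies on C.
Step 2: partial derivatives
  f_x(x, y) = 3*x**2 - 2*x*y - 4*x - y**2 + y - 1, f_y(x, y) = -x**2 - 2*x*y + x - 3*y**2 - 4*y + 2.
  f_x(P) = -1, f_y(P) = 2 (gradient nonzero, so P is smooth).
Step 3: tangent line at P: -1·(x − 0) + 2·(y − 0) = 0.
Expanding: -x + 2*y = 0.


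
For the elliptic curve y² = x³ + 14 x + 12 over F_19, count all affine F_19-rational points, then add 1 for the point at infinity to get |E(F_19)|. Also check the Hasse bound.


Affine points = {(3, 9), (3, 10), (5, 6), (5, 13), (7, 4), (7, 15), (8, 3), (8, 16), (13, 4), (13, 15), (14, 8), (14, 11), (15, 5), (15, 14), (16, 0), (18, 4), (18, 15)}; affine count = 17; |E(F_19)| = 18.

Discriminant check: Δ ∝ 4a³ + 27b² = 4·14³ + 27·12² = 4·2744 + 27·144 ≡ 6 (mod 19). Nonzero ⇒ E is nonsingular.
For each x ∈ F_19, compute rhs = x³ + 14·x + 12 mod 19, then count y ∈ F_19 with y² ≡ rhs.
  x = 0: rhs = 12, matching y values: none (0 points).
  x = 1: rhs = 8, matching y values: none (0 points).
  x = 2: rhs = 10, matching y values: none (0 points).
  x = 3: rhs = 5, matching y values: 9, 10 (2 points).
  x = 4: rhs = 18, matching y values: none (0 points).
  x = 5: rhs = 17, matching y values: 6, 13 (2 points).
  x = 6: rhs = 8, matching y values: none (0 points).
  x = 7: rhs = 16, matching y values: 4, 15 (2 points).
  x = 8: rhs = 9, matching y values: 3, 16 (2 points).
  x = 9: rhs = 12, matching y values: none (0 points).
  x = 10: rhs = 12, matching y values: none (0 points).
  x = 11: rhs = 15, matching y values: none (0 points).
  x = 12: rhs = 8, matching y values: none (0 points).
  x = 13: rhs = 16, matching y values: 4, 15 (2 points).
  x = 14: rhs = 7, matching y values: 8, 11 (2 points).
  x = 15: rhs = 6, matching y values: 5, 14 (2 points).
  x = 16: rhs = 0, matching y values: 0 (1 points).
  x = 17: rhs = 14, matching y values: none (0 points).
  x = 18: rhs = 16, matching y values: 4, 15 (2 points).
Total affine count: 17.
Full point count |E(F_19)| = 17 + 1 = 18.
Hasse bound: |18 − (19+1)| = |-2| = 2 ≤ 2√19 ≈ 8.7178 ✓.


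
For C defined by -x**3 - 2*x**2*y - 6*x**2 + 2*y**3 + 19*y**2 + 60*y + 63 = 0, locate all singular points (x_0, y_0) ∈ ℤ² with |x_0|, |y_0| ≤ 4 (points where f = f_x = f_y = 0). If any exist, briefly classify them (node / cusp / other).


Singular points: {(0, -3)}; classification: cusp.

Compute partial derivatives:
  f_x = -3*x**2 - 4*x*y - 12*x.
  f_y = -2*x**2 + 6*y**2 + 38*y + 60.
Scan x_0 ∈ {−4, ..., 4}. For each x_0, f_y(x_0, y) is a polynomial in y; find its integer roots y ∈ {−4, ..., 4}, then test f_x and f at those candidates.
  x = -4: f_y(-4, y) = 6*y**2 + 38*y + 28; no integer root y with |y| ≤ 4.
  x = -3: f_y(-3, y) = 6*y**2 + 38*y + 42; no integer root y with |y| ≤ 4.
  x = -2: f_y(-2, y) = 6*y**2 + 38*y + 52; vanishes at y ∈ {-2}. (-2, -2): f_x = -4 ≠ 0.
  x = -1: f_y(-1, y) = 6*y**2 + 38*y + 58; no integer root y with |y| ≤ 4.
  x = 0: f_y(0, y) = 6*y**2 + 38*y + 60; vanishes at y ∈ {-3}. (0, -3): f_x = 0, f = 0 — SINGULAR.
  x = 1: f_y(1, y) = 6*y**2 + 38*y + 58; no integer root y with |y| ≤ 4.
  x = 2: f_y(2, y) = 6*y**2 + 38*y + 52; vanishes at y ∈ {-2}. (2, -2): f_x = -20 ≠ 0.
  x = 3: f_y(3, y) = 6*y**2 + 38*y + 42; no integer root y with |y| ≤ 4.
  x = 4: f_y(4, y) = 6*y**2 + 38*y + 28; no integer root y with |y| ≤ 4.
Only singular point on the grid: (0, -3).
Classify: substitute x = 0 + u, y = -3 + v and expand: f = -u**3 - 2*u**2*v + 2*v**3 + v**2.
No constant or linear terms (consistent with a singular point). Quadratic part: v**2. Cubic part: -u**3 - 2*u**2*v + 2*v**3.
The quadratic part v**2 is a perfect square, so there is a single (double) tangent line v = 0, i.e. y = -3. Restricting the cubic part to that line (v = 0) leaves -u**3 ≠ 0, so f is not divisible by v and the branch is v² ≈ u**3 to lowest order — this is a cusp.
Classification: cusp.
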